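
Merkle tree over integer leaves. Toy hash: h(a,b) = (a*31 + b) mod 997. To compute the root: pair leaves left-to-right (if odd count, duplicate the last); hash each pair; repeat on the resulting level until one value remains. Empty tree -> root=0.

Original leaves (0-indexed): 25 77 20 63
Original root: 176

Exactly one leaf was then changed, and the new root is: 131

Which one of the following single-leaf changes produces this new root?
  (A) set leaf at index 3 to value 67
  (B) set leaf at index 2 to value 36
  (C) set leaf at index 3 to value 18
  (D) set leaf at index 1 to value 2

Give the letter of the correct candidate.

Answer: C

Derivation:
Original leaves: [25, 77, 20, 63]
Target new root: 131
Try each candidate change and compute the resulting root:
Candidate A: set leaf[3] = 67 -> leaves = [25, 77, 20, 67]
  L0: [25, 77, 20, 67]
  L1: h(25,77)=(25*31+77)%997=852 h(20,67)=(20*31+67)%997=687 -> [852, 687]
  L2: h(852,687)=(852*31+687)%997=180 -> [180]
  root = 180 != target 131
Candidate B: set leaf[2] = 36 -> leaves = [25, 77, 36, 63]
  L0: [25, 77, 36, 63]
  L1: h(25,77)=(25*31+77)%997=852 h(36,63)=(36*31+63)%997=182 -> [852, 182]
  L2: h(852,182)=(852*31+182)%997=672 -> [672]
  root = 672 != target 131
Candidate C: set leaf[3] = 18 -> leaves = [25, 77, 20, 18]
  L0: [25, 77, 20, 18]
  L1: h(25,77)=(25*31+77)%997=852 h(20,18)=(20*31+18)%997=638 -> [852, 638]
  L2: h(852,638)=(852*31+638)%997=131 -> [131]
  root = 131 == target 131  ** MATCH **
Candidate D: set leaf[1] = 2 -> leaves = [25, 2, 20, 63]
  L0: [25, 2, 20, 63]
  L1: h(25,2)=(25*31+2)%997=777 h(20,63)=(20*31+63)%997=683 -> [777, 683]
  L2: h(777,683)=(777*31+683)%997=842 -> [842]
  root = 842 != target 131
Candidate C produces the target root.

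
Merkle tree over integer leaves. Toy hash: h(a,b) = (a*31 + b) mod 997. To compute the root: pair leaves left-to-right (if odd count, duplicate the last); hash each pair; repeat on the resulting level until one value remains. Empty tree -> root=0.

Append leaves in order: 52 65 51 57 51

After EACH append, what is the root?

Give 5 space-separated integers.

After append 52 (leaves=[52]):
  L0: [52]
  root=52
After append 65 (leaves=[52, 65]):
  L0: [52, 65]
  L1: h(52,65)=(52*31+65)%997=680 -> [680]
  root=680
After append 51 (leaves=[52, 65, 51]):
  L0: [52, 65, 51]
  L1: h(52,65)=(52*31+65)%997=680 h(51,51)=(51*31+51)%997=635 -> [680, 635]
  L2: h(680,635)=(680*31+635)%997=778 -> [778]
  root=778
After append 57 (leaves=[52, 65, 51, 57]):
  L0: [52, 65, 51, 57]
  L1: h(52,65)=(52*31+65)%997=680 h(51,57)=(51*31+57)%997=641 -> [680, 641]
  L2: h(680,641)=(680*31+641)%997=784 -> [784]
  root=784
After append 51 (leaves=[52, 65, 51, 57, 51]):
  L0: [52, 65, 51, 57, 51]
  L1: h(52,65)=(52*31+65)%997=680 h(51,57)=(51*31+57)%997=641 h(51,51)=(51*31+51)%997=635 -> [680, 641, 635]
  L2: h(680,641)=(680*31+641)%997=784 h(635,635)=(635*31+635)%997=380 -> [784, 380]
  L3: h(784,380)=(784*31+380)%997=756 -> [756]
  root=756

Answer: 52 680 778 784 756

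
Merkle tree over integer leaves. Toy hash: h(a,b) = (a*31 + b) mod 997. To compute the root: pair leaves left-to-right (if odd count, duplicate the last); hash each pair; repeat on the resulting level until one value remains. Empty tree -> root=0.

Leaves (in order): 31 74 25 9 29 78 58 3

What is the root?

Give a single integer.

Answer: 189

Derivation:
L0: [31, 74, 25, 9, 29, 78, 58, 3]
L1: h(31,74)=(31*31+74)%997=38 h(25,9)=(25*31+9)%997=784 h(29,78)=(29*31+78)%997=977 h(58,3)=(58*31+3)%997=804 -> [38, 784, 977, 804]
L2: h(38,784)=(38*31+784)%997=965 h(977,804)=(977*31+804)%997=184 -> [965, 184]
L3: h(965,184)=(965*31+184)%997=189 -> [189]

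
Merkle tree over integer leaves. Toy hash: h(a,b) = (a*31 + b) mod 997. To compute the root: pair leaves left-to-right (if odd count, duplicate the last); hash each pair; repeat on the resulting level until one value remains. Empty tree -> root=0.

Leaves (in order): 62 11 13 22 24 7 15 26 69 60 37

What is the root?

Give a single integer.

L0: [62, 11, 13, 22, 24, 7, 15, 26, 69, 60, 37]
L1: h(62,11)=(62*31+11)%997=936 h(13,22)=(13*31+22)%997=425 h(24,7)=(24*31+7)%997=751 h(15,26)=(15*31+26)%997=491 h(69,60)=(69*31+60)%997=205 h(37,37)=(37*31+37)%997=187 -> [936, 425, 751, 491, 205, 187]
L2: h(936,425)=(936*31+425)%997=528 h(751,491)=(751*31+491)%997=841 h(205,187)=(205*31+187)%997=560 -> [528, 841, 560]
L3: h(528,841)=(528*31+841)%997=260 h(560,560)=(560*31+560)%997=971 -> [260, 971]
L4: h(260,971)=(260*31+971)%997=58 -> [58]

Answer: 58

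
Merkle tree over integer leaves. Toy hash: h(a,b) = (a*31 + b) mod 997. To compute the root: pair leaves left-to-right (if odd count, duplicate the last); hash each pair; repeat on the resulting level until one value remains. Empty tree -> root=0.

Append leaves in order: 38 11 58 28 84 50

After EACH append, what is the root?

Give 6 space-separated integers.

Answer: 38 192 829 799 118 27

Derivation:
After append 38 (leaves=[38]):
  L0: [38]
  root=38
After append 11 (leaves=[38, 11]):
  L0: [38, 11]
  L1: h(38,11)=(38*31+11)%997=192 -> [192]
  root=192
After append 58 (leaves=[38, 11, 58]):
  L0: [38, 11, 58]
  L1: h(38,11)=(38*31+11)%997=192 h(58,58)=(58*31+58)%997=859 -> [192, 859]
  L2: h(192,859)=(192*31+859)%997=829 -> [829]
  root=829
After append 28 (leaves=[38, 11, 58, 28]):
  L0: [38, 11, 58, 28]
  L1: h(38,11)=(38*31+11)%997=192 h(58,28)=(58*31+28)%997=829 -> [192, 829]
  L2: h(192,829)=(192*31+829)%997=799 -> [799]
  root=799
After append 84 (leaves=[38, 11, 58, 28, 84]):
  L0: [38, 11, 58, 28, 84]
  L1: h(38,11)=(38*31+11)%997=192 h(58,28)=(58*31+28)%997=829 h(84,84)=(84*31+84)%997=694 -> [192, 829, 694]
  L2: h(192,829)=(192*31+829)%997=799 h(694,694)=(694*31+694)%997=274 -> [799, 274]
  L3: h(799,274)=(799*31+274)%997=118 -> [118]
  root=118
After append 50 (leaves=[38, 11, 58, 28, 84, 50]):
  L0: [38, 11, 58, 28, 84, 50]
  L1: h(38,11)=(38*31+11)%997=192 h(58,28)=(58*31+28)%997=829 h(84,50)=(84*31+50)%997=660 -> [192, 829, 660]
  L2: h(192,829)=(192*31+829)%997=799 h(660,660)=(660*31+660)%997=183 -> [799, 183]
  L3: h(799,183)=(799*31+183)%997=27 -> [27]
  root=27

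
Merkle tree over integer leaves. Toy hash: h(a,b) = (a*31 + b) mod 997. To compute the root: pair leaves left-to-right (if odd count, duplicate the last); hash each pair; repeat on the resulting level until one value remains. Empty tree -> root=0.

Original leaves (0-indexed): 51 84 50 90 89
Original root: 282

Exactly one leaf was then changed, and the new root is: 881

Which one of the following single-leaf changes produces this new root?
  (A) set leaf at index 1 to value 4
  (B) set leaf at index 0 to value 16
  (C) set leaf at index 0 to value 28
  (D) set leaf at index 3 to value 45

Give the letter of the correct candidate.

Answer: D

Derivation:
Original leaves: [51, 84, 50, 90, 89]
Target new root: 881
Try each candidate change and compute the resulting root:
Candidate A: set leaf[1] = 4 -> leaves = [51, 4, 50, 90, 89]
  L0: [51, 4, 50, 90, 89]
  L1: h(51,4)=(51*31+4)%997=588 h(50,90)=(50*31+90)%997=643 h(89,89)=(89*31+89)%997=854 -> [588, 643, 854]
  L2: h(588,643)=(588*31+643)%997=925 h(854,854)=(854*31+854)%997=409 -> [925, 409]
  L3: h(925,409)=(925*31+409)%997=171 -> [171]
  root = 171 != target 881
Candidate B: set leaf[0] = 16 -> leaves = [16, 84, 50, 90, 89]
  L0: [16, 84, 50, 90, 89]
  L1: h(16,84)=(16*31+84)%997=580 h(50,90)=(50*31+90)%997=643 h(89,89)=(89*31+89)%997=854 -> [580, 643, 854]
  L2: h(580,643)=(580*31+643)%997=677 h(854,854)=(854*31+854)%997=409 -> [677, 409]
  L3: h(677,409)=(677*31+409)%997=459 -> [459]
  root = 459 != target 881
Candidate C: set leaf[0] = 28 -> leaves = [28, 84, 50, 90, 89]
  L0: [28, 84, 50, 90, 89]
  L1: h(28,84)=(28*31+84)%997=952 h(50,90)=(50*31+90)%997=643 h(89,89)=(89*31+89)%997=854 -> [952, 643, 854]
  L2: h(952,643)=(952*31+643)%997=245 h(854,854)=(854*31+854)%997=409 -> [245, 409]
  L3: h(245,409)=(245*31+409)%997=28 -> [28]
  root = 28 != target 881
Candidate D: set leaf[3] = 45 -> leaves = [51, 84, 50, 45, 89]
  L0: [51, 84, 50, 45, 89]
  L1: h(51,84)=(51*31+84)%997=668 h(50,45)=(50*31+45)%997=598 h(89,89)=(89*31+89)%997=854 -> [668, 598, 854]
  L2: h(668,598)=(668*31+598)%997=369 h(854,854)=(854*31+854)%997=409 -> [369, 409]
  L3: h(369,409)=(369*31+409)%997=881 -> [881]
  root = 881 == target 881  ** MATCH **
Candidate D produces the target root.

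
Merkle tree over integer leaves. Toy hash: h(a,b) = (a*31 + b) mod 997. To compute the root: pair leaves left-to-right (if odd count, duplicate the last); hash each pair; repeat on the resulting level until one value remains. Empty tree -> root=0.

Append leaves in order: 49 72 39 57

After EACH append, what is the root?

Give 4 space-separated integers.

After append 49 (leaves=[49]):
  L0: [49]
  root=49
After append 72 (leaves=[49, 72]):
  L0: [49, 72]
  L1: h(49,72)=(49*31+72)%997=594 -> [594]
  root=594
After append 39 (leaves=[49, 72, 39]):
  L0: [49, 72, 39]
  L1: h(49,72)=(49*31+72)%997=594 h(39,39)=(39*31+39)%997=251 -> [594, 251]
  L2: h(594,251)=(594*31+251)%997=719 -> [719]
  root=719
After append 57 (leaves=[49, 72, 39, 57]):
  L0: [49, 72, 39, 57]
  L1: h(49,72)=(49*31+72)%997=594 h(39,57)=(39*31+57)%997=269 -> [594, 269]
  L2: h(594,269)=(594*31+269)%997=737 -> [737]
  root=737

Answer: 49 594 719 737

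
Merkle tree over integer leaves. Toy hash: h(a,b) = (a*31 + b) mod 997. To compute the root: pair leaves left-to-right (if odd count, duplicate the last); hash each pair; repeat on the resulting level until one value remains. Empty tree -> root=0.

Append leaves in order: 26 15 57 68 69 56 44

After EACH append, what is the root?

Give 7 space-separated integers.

Answer: 26 821 356 367 279 860 73

Derivation:
After append 26 (leaves=[26]):
  L0: [26]
  root=26
After append 15 (leaves=[26, 15]):
  L0: [26, 15]
  L1: h(26,15)=(26*31+15)%997=821 -> [821]
  root=821
After append 57 (leaves=[26, 15, 57]):
  L0: [26, 15, 57]
  L1: h(26,15)=(26*31+15)%997=821 h(57,57)=(57*31+57)%997=827 -> [821, 827]
  L2: h(821,827)=(821*31+827)%997=356 -> [356]
  root=356
After append 68 (leaves=[26, 15, 57, 68]):
  L0: [26, 15, 57, 68]
  L1: h(26,15)=(26*31+15)%997=821 h(57,68)=(57*31+68)%997=838 -> [821, 838]
  L2: h(821,838)=(821*31+838)%997=367 -> [367]
  root=367
After append 69 (leaves=[26, 15, 57, 68, 69]):
  L0: [26, 15, 57, 68, 69]
  L1: h(26,15)=(26*31+15)%997=821 h(57,68)=(57*31+68)%997=838 h(69,69)=(69*31+69)%997=214 -> [821, 838, 214]
  L2: h(821,838)=(821*31+838)%997=367 h(214,214)=(214*31+214)%997=866 -> [367, 866]
  L3: h(367,866)=(367*31+866)%997=279 -> [279]
  root=279
After append 56 (leaves=[26, 15, 57, 68, 69, 56]):
  L0: [26, 15, 57, 68, 69, 56]
  L1: h(26,15)=(26*31+15)%997=821 h(57,68)=(57*31+68)%997=838 h(69,56)=(69*31+56)%997=201 -> [821, 838, 201]
  L2: h(821,838)=(821*31+838)%997=367 h(201,201)=(201*31+201)%997=450 -> [367, 450]
  L3: h(367,450)=(367*31+450)%997=860 -> [860]
  root=860
After append 44 (leaves=[26, 15, 57, 68, 69, 56, 44]):
  L0: [26, 15, 57, 68, 69, 56, 44]
  L1: h(26,15)=(26*31+15)%997=821 h(57,68)=(57*31+68)%997=838 h(69,56)=(69*31+56)%997=201 h(44,44)=(44*31+44)%997=411 -> [821, 838, 201, 411]
  L2: h(821,838)=(821*31+838)%997=367 h(201,411)=(201*31+411)%997=660 -> [367, 660]
  L3: h(367,660)=(367*31+660)%997=73 -> [73]
  root=73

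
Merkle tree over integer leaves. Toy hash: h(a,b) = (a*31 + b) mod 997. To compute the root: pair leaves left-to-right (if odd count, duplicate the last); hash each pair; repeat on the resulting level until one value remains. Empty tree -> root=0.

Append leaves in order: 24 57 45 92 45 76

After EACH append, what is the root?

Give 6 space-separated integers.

After append 24 (leaves=[24]):
  L0: [24]
  root=24
After append 57 (leaves=[24, 57]):
  L0: [24, 57]
  L1: h(24,57)=(24*31+57)%997=801 -> [801]
  root=801
After append 45 (leaves=[24, 57, 45]):
  L0: [24, 57, 45]
  L1: h(24,57)=(24*31+57)%997=801 h(45,45)=(45*31+45)%997=443 -> [801, 443]
  L2: h(801,443)=(801*31+443)%997=349 -> [349]
  root=349
After append 92 (leaves=[24, 57, 45, 92]):
  L0: [24, 57, 45, 92]
  L1: h(24,57)=(24*31+57)%997=801 h(45,92)=(45*31+92)%997=490 -> [801, 490]
  L2: h(801,490)=(801*31+490)%997=396 -> [396]
  root=396
After append 45 (leaves=[24, 57, 45, 92, 45]):
  L0: [24, 57, 45, 92, 45]
  L1: h(24,57)=(24*31+57)%997=801 h(45,92)=(45*31+92)%997=490 h(45,45)=(45*31+45)%997=443 -> [801, 490, 443]
  L2: h(801,490)=(801*31+490)%997=396 h(443,443)=(443*31+443)%997=218 -> [396, 218]
  L3: h(396,218)=(396*31+218)%997=530 -> [530]
  root=530
After append 76 (leaves=[24, 57, 45, 92, 45, 76]):
  L0: [24, 57, 45, 92, 45, 76]
  L1: h(24,57)=(24*31+57)%997=801 h(45,92)=(45*31+92)%997=490 h(45,76)=(45*31+76)%997=474 -> [801, 490, 474]
  L2: h(801,490)=(801*31+490)%997=396 h(474,474)=(474*31+474)%997=213 -> [396, 213]
  L3: h(396,213)=(396*31+213)%997=525 -> [525]
  root=525

Answer: 24 801 349 396 530 525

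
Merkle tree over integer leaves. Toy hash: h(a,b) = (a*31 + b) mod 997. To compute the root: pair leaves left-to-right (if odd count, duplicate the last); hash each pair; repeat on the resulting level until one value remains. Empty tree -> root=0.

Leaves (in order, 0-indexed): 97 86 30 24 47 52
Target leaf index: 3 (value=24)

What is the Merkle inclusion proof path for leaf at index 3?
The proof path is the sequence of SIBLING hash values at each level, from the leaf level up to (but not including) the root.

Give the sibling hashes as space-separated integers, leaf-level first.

L0 (leaves): [97, 86, 30, 24, 47, 52], target index=3
L1: h(97,86)=(97*31+86)%997=102 [pair 0] h(30,24)=(30*31+24)%997=954 [pair 1] h(47,52)=(47*31+52)%997=512 [pair 2] -> [102, 954, 512]
  Sibling for proof at L0: 30
L2: h(102,954)=(102*31+954)%997=128 [pair 0] h(512,512)=(512*31+512)%997=432 [pair 1] -> [128, 432]
  Sibling for proof at L1: 102
L3: h(128,432)=(128*31+432)%997=412 [pair 0] -> [412]
  Sibling for proof at L2: 432
Root: 412
Proof path (sibling hashes from leaf to root): [30, 102, 432]

Answer: 30 102 432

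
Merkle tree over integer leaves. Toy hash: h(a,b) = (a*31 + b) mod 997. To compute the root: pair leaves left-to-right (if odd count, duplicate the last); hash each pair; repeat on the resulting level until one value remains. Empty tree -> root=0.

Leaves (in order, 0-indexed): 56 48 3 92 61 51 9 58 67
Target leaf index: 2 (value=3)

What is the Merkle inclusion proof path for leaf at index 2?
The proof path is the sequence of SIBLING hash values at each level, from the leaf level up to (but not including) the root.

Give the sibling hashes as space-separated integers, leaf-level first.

Answer: 92 787 719 62

Derivation:
L0 (leaves): [56, 48, 3, 92, 61, 51, 9, 58, 67], target index=2
L1: h(56,48)=(56*31+48)%997=787 [pair 0] h(3,92)=(3*31+92)%997=185 [pair 1] h(61,51)=(61*31+51)%997=945 [pair 2] h(9,58)=(9*31+58)%997=337 [pair 3] h(67,67)=(67*31+67)%997=150 [pair 4] -> [787, 185, 945, 337, 150]
  Sibling for proof at L0: 92
L2: h(787,185)=(787*31+185)%997=654 [pair 0] h(945,337)=(945*31+337)%997=719 [pair 1] h(150,150)=(150*31+150)%997=812 [pair 2] -> [654, 719, 812]
  Sibling for proof at L1: 787
L3: h(654,719)=(654*31+719)%997=56 [pair 0] h(812,812)=(812*31+812)%997=62 [pair 1] -> [56, 62]
  Sibling for proof at L2: 719
L4: h(56,62)=(56*31+62)%997=801 [pair 0] -> [801]
  Sibling for proof at L3: 62
Root: 801
Proof path (sibling hashes from leaf to root): [92, 787, 719, 62]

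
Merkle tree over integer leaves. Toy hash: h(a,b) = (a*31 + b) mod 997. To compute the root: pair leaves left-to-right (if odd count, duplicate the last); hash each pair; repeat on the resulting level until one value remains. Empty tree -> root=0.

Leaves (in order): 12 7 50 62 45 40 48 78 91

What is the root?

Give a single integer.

L0: [12, 7, 50, 62, 45, 40, 48, 78, 91]
L1: h(12,7)=(12*31+7)%997=379 h(50,62)=(50*31+62)%997=615 h(45,40)=(45*31+40)%997=438 h(48,78)=(48*31+78)%997=569 h(91,91)=(91*31+91)%997=918 -> [379, 615, 438, 569, 918]
L2: h(379,615)=(379*31+615)%997=400 h(438,569)=(438*31+569)%997=189 h(918,918)=(918*31+918)%997=463 -> [400, 189, 463]
L3: h(400,189)=(400*31+189)%997=625 h(463,463)=(463*31+463)%997=858 -> [625, 858]
L4: h(625,858)=(625*31+858)%997=293 -> [293]

Answer: 293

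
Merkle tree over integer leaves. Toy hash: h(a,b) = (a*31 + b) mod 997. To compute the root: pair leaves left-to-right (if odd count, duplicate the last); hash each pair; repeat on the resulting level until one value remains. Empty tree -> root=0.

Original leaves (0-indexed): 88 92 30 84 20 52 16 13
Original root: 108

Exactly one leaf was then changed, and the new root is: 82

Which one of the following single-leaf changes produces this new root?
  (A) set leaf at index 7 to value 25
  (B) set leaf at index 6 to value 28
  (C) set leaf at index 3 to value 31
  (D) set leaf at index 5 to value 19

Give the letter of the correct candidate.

Original leaves: [88, 92, 30, 84, 20, 52, 16, 13]
Target new root: 82
Try each candidate change and compute the resulting root:
Candidate A: set leaf[7] = 25 -> leaves = [88, 92, 30, 84, 20, 52, 16, 25]
  L0: [88, 92, 30, 84, 20, 52, 16, 25]
  L1: h(88,92)=(88*31+92)%997=826 h(30,84)=(30*31+84)%997=17 h(20,52)=(20*31+52)%997=672 h(16,25)=(16*31+25)%997=521 -> [826, 17, 672, 521]
  L2: h(826,17)=(826*31+17)%997=698 h(672,521)=(672*31+521)%997=416 -> [698, 416]
  L3: h(698,416)=(698*31+416)%997=120 -> [120]
  root = 120 != target 82
Candidate B: set leaf[6] = 28 -> leaves = [88, 92, 30, 84, 20, 52, 28, 13]
  L0: [88, 92, 30, 84, 20, 52, 28, 13]
  L1: h(88,92)=(88*31+92)%997=826 h(30,84)=(30*31+84)%997=17 h(20,52)=(20*31+52)%997=672 h(28,13)=(28*31+13)%997=881 -> [826, 17, 672, 881]
  L2: h(826,17)=(826*31+17)%997=698 h(672,881)=(672*31+881)%997=776 -> [698, 776]
  L3: h(698,776)=(698*31+776)%997=480 -> [480]
  root = 480 != target 82
Candidate C: set leaf[3] = 31 -> leaves = [88, 92, 30, 31, 20, 52, 16, 13]
  L0: [88, 92, 30, 31, 20, 52, 16, 13]
  L1: h(88,92)=(88*31+92)%997=826 h(30,31)=(30*31+31)%997=961 h(20,52)=(20*31+52)%997=672 h(16,13)=(16*31+13)%997=509 -> [826, 961, 672, 509]
  L2: h(826,961)=(826*31+961)%997=645 h(672,509)=(672*31+509)%997=404 -> [645, 404]
  L3: h(645,404)=(645*31+404)%997=459 -> [459]
  root = 459 != target 82
Candidate D: set leaf[5] = 19 -> leaves = [88, 92, 30, 84, 20, 19, 16, 13]
  L0: [88, 92, 30, 84, 20, 19, 16, 13]
  L1: h(88,92)=(88*31+92)%997=826 h(30,84)=(30*31+84)%997=17 h(20,19)=(20*31+19)%997=639 h(16,13)=(16*31+13)%997=509 -> [826, 17, 639, 509]
  L2: h(826,17)=(826*31+17)%997=698 h(639,509)=(639*31+509)%997=378 -> [698, 378]
  L3: h(698,378)=(698*31+378)%997=82 -> [82]
  root = 82 == target 82  ** MATCH **
Candidate D produces the target root.

Answer: D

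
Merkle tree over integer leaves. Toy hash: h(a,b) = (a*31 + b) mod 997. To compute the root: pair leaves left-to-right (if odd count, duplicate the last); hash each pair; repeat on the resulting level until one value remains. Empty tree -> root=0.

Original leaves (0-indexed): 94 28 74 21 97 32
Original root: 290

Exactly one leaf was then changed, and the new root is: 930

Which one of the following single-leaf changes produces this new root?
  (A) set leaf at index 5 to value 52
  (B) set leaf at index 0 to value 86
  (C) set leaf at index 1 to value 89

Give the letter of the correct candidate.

Original leaves: [94, 28, 74, 21, 97, 32]
Target new root: 930
Try each candidate change and compute the resulting root:
Candidate A: set leaf[5] = 52 -> leaves = [94, 28, 74, 21, 97, 52]
  L0: [94, 28, 74, 21, 97, 52]
  L1: h(94,28)=(94*31+28)%997=948 h(74,21)=(74*31+21)%997=321 h(97,52)=(97*31+52)%997=68 -> [948, 321, 68]
  L2: h(948,321)=(948*31+321)%997=796 h(68,68)=(68*31+68)%997=182 -> [796, 182]
  L3: h(796,182)=(796*31+182)%997=930 -> [930]
  root = 930 == target 930  ** MATCH **
Candidate B: set leaf[0] = 86 -> leaves = [86, 28, 74, 21, 97, 32]
  L0: [86, 28, 74, 21, 97, 32]
  L1: h(86,28)=(86*31+28)%997=700 h(74,21)=(74*31+21)%997=321 h(97,32)=(97*31+32)%997=48 -> [700, 321, 48]
  L2: h(700,321)=(700*31+321)%997=87 h(48,48)=(48*31+48)%997=539 -> [87, 539]
  L3: h(87,539)=(87*31+539)%997=245 -> [245]
  root = 245 != target 930
Candidate C: set leaf[1] = 89 -> leaves = [94, 89, 74, 21, 97, 32]
  L0: [94, 89, 74, 21, 97, 32]
  L1: h(94,89)=(94*31+89)%997=12 h(74,21)=(74*31+21)%997=321 h(97,32)=(97*31+32)%997=48 -> [12, 321, 48]
  L2: h(12,321)=(12*31+321)%997=693 h(48,48)=(48*31+48)%997=539 -> [693, 539]
  L3: h(693,539)=(693*31+539)%997=88 -> [88]
  root = 88 != target 930
Candidate A produces the target root.

Answer: A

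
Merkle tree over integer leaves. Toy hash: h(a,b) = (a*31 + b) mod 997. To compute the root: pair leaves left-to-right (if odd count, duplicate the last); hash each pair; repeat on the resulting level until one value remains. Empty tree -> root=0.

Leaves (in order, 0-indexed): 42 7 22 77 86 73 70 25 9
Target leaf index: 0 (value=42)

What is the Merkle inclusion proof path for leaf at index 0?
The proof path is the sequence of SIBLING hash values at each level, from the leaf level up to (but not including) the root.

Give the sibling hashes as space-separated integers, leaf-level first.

L0 (leaves): [42, 7, 22, 77, 86, 73, 70, 25, 9], target index=0
L1: h(42,7)=(42*31+7)%997=312 [pair 0] h(22,77)=(22*31+77)%997=759 [pair 1] h(86,73)=(86*31+73)%997=745 [pair 2] h(70,25)=(70*31+25)%997=201 [pair 3] h(9,9)=(9*31+9)%997=288 [pair 4] -> [312, 759, 745, 201, 288]
  Sibling for proof at L0: 7
L2: h(312,759)=(312*31+759)%997=461 [pair 0] h(745,201)=(745*31+201)%997=365 [pair 1] h(288,288)=(288*31+288)%997=243 [pair 2] -> [461, 365, 243]
  Sibling for proof at L1: 759
L3: h(461,365)=(461*31+365)%997=698 [pair 0] h(243,243)=(243*31+243)%997=797 [pair 1] -> [698, 797]
  Sibling for proof at L2: 365
L4: h(698,797)=(698*31+797)%997=501 [pair 0] -> [501]
  Sibling for proof at L3: 797
Root: 501
Proof path (sibling hashes from leaf to root): [7, 759, 365, 797]

Answer: 7 759 365 797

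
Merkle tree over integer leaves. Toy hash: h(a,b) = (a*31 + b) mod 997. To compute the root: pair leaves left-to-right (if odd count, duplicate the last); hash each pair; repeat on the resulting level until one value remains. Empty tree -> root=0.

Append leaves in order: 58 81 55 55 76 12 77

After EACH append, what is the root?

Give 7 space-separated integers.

Answer: 58 882 189 189 932 878 974

Derivation:
After append 58 (leaves=[58]):
  L0: [58]
  root=58
After append 81 (leaves=[58, 81]):
  L0: [58, 81]
  L1: h(58,81)=(58*31+81)%997=882 -> [882]
  root=882
After append 55 (leaves=[58, 81, 55]):
  L0: [58, 81, 55]
  L1: h(58,81)=(58*31+81)%997=882 h(55,55)=(55*31+55)%997=763 -> [882, 763]
  L2: h(882,763)=(882*31+763)%997=189 -> [189]
  root=189
After append 55 (leaves=[58, 81, 55, 55]):
  L0: [58, 81, 55, 55]
  L1: h(58,81)=(58*31+81)%997=882 h(55,55)=(55*31+55)%997=763 -> [882, 763]
  L2: h(882,763)=(882*31+763)%997=189 -> [189]
  root=189
After append 76 (leaves=[58, 81, 55, 55, 76]):
  L0: [58, 81, 55, 55, 76]
  L1: h(58,81)=(58*31+81)%997=882 h(55,55)=(55*31+55)%997=763 h(76,76)=(76*31+76)%997=438 -> [882, 763, 438]
  L2: h(882,763)=(882*31+763)%997=189 h(438,438)=(438*31+438)%997=58 -> [189, 58]
  L3: h(189,58)=(189*31+58)%997=932 -> [932]
  root=932
After append 12 (leaves=[58, 81, 55, 55, 76, 12]):
  L0: [58, 81, 55, 55, 76, 12]
  L1: h(58,81)=(58*31+81)%997=882 h(55,55)=(55*31+55)%997=763 h(76,12)=(76*31+12)%997=374 -> [882, 763, 374]
  L2: h(882,763)=(882*31+763)%997=189 h(374,374)=(374*31+374)%997=4 -> [189, 4]
  L3: h(189,4)=(189*31+4)%997=878 -> [878]
  root=878
After append 77 (leaves=[58, 81, 55, 55, 76, 12, 77]):
  L0: [58, 81, 55, 55, 76, 12, 77]
  L1: h(58,81)=(58*31+81)%997=882 h(55,55)=(55*31+55)%997=763 h(76,12)=(76*31+12)%997=374 h(77,77)=(77*31+77)%997=470 -> [882, 763, 374, 470]
  L2: h(882,763)=(882*31+763)%997=189 h(374,470)=(374*31+470)%997=100 -> [189, 100]
  L3: h(189,100)=(189*31+100)%997=974 -> [974]
  root=974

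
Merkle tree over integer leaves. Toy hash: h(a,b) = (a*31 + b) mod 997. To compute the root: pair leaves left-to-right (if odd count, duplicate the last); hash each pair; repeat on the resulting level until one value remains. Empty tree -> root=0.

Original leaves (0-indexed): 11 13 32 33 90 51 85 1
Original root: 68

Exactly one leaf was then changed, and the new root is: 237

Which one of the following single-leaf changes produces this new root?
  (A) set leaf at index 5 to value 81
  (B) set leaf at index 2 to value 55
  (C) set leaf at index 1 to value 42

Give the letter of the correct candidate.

Answer: B

Derivation:
Original leaves: [11, 13, 32, 33, 90, 51, 85, 1]
Target new root: 237
Try each candidate change and compute the resulting root:
Candidate A: set leaf[5] = 81 -> leaves = [11, 13, 32, 33, 90, 81, 85, 1]
  L0: [11, 13, 32, 33, 90, 81, 85, 1]
  L1: h(11,13)=(11*31+13)%997=354 h(32,33)=(32*31+33)%997=28 h(90,81)=(90*31+81)%997=877 h(85,1)=(85*31+1)%997=642 -> [354, 28, 877, 642]
  L2: h(354,28)=(354*31+28)%997=35 h(877,642)=(877*31+642)%997=910 -> [35, 910]
  L3: h(35,910)=(35*31+910)%997=1 -> [1]
  root = 1 != target 237
Candidate B: set leaf[2] = 55 -> leaves = [11, 13, 55, 33, 90, 51, 85, 1]
  L0: [11, 13, 55, 33, 90, 51, 85, 1]
  L1: h(11,13)=(11*31+13)%997=354 h(55,33)=(55*31+33)%997=741 h(90,51)=(90*31+51)%997=847 h(85,1)=(85*31+1)%997=642 -> [354, 741, 847, 642]
  L2: h(354,741)=(354*31+741)%997=748 h(847,642)=(847*31+642)%997=977 -> [748, 977]
  L3: h(748,977)=(748*31+977)%997=237 -> [237]
  root = 237 == target 237  ** MATCH **
Candidate C: set leaf[1] = 42 -> leaves = [11, 42, 32, 33, 90, 51, 85, 1]
  L0: [11, 42, 32, 33, 90, 51, 85, 1]
  L1: h(11,42)=(11*31+42)%997=383 h(32,33)=(32*31+33)%997=28 h(90,51)=(90*31+51)%997=847 h(85,1)=(85*31+1)%997=642 -> [383, 28, 847, 642]
  L2: h(383,28)=(383*31+28)%997=934 h(847,642)=(847*31+642)%997=977 -> [934, 977]
  L3: h(934,977)=(934*31+977)%997=21 -> [21]
  root = 21 != target 237
Candidate B produces the target root.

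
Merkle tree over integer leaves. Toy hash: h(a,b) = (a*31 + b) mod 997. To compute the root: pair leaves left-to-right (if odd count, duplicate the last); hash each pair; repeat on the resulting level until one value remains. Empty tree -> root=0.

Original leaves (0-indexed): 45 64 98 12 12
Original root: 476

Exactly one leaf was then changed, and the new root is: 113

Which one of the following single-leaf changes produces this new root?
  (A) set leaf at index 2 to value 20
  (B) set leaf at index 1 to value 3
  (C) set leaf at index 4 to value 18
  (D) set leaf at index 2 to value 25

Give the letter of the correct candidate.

Original leaves: [45, 64, 98, 12, 12]
Target new root: 113
Try each candidate change and compute the resulting root:
Candidate A: set leaf[2] = 20 -> leaves = [45, 64, 20, 12, 12]
  L0: [45, 64, 20, 12, 12]
  L1: h(45,64)=(45*31+64)%997=462 h(20,12)=(20*31+12)%997=632 h(12,12)=(12*31+12)%997=384 -> [462, 632, 384]
  L2: h(462,632)=(462*31+632)%997=996 h(384,384)=(384*31+384)%997=324 -> [996, 324]
  L3: h(996,324)=(996*31+324)%997=293 -> [293]
  root = 293 != target 113
Candidate B: set leaf[1] = 3 -> leaves = [45, 3, 98, 12, 12]
  L0: [45, 3, 98, 12, 12]
  L1: h(45,3)=(45*31+3)%997=401 h(98,12)=(98*31+12)%997=59 h(12,12)=(12*31+12)%997=384 -> [401, 59, 384]
  L2: h(401,59)=(401*31+59)%997=526 h(384,384)=(384*31+384)%997=324 -> [526, 324]
  L3: h(526,324)=(526*31+324)%997=678 -> [678]
  root = 678 != target 113
Candidate C: set leaf[4] = 18 -> leaves = [45, 64, 98, 12, 18]
  L0: [45, 64, 98, 12, 18]
  L1: h(45,64)=(45*31+64)%997=462 h(98,12)=(98*31+12)%997=59 h(18,18)=(18*31+18)%997=576 -> [462, 59, 576]
  L2: h(462,59)=(462*31+59)%997=423 h(576,576)=(576*31+576)%997=486 -> [423, 486]
  L3: h(423,486)=(423*31+486)%997=638 -> [638]
  root = 638 != target 113
Candidate D: set leaf[2] = 25 -> leaves = [45, 64, 25, 12, 12]
  L0: [45, 64, 25, 12, 12]
  L1: h(45,64)=(45*31+64)%997=462 h(25,12)=(25*31+12)%997=787 h(12,12)=(12*31+12)%997=384 -> [462, 787, 384]
  L2: h(462,787)=(462*31+787)%997=154 h(384,384)=(384*31+384)%997=324 -> [154, 324]
  L3: h(154,324)=(154*31+324)%997=113 -> [113]
  root = 113 == target 113  ** MATCH **
Candidate D produces the target root.

Answer: D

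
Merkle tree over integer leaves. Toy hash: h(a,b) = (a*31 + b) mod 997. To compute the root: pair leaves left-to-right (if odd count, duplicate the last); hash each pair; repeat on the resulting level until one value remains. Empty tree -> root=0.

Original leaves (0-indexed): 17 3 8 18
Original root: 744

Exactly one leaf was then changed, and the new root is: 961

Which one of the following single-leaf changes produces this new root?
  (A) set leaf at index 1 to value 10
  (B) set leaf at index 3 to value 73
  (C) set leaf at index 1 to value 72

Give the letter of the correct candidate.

Answer: A

Derivation:
Original leaves: [17, 3, 8, 18]
Target new root: 961
Try each candidate change and compute the resulting root:
Candidate A: set leaf[1] = 10 -> leaves = [17, 10, 8, 18]
  L0: [17, 10, 8, 18]
  L1: h(17,10)=(17*31+10)%997=537 h(8,18)=(8*31+18)%997=266 -> [537, 266]
  L2: h(537,266)=(537*31+266)%997=961 -> [961]
  root = 961 == target 961  ** MATCH **
Candidate B: set leaf[3] = 73 -> leaves = [17, 3, 8, 73]
  L0: [17, 3, 8, 73]
  L1: h(17,3)=(17*31+3)%997=530 h(8,73)=(8*31+73)%997=321 -> [530, 321]
  L2: h(530,321)=(530*31+321)%997=799 -> [799]
  root = 799 != target 961
Candidate C: set leaf[1] = 72 -> leaves = [17, 72, 8, 18]
  L0: [17, 72, 8, 18]
  L1: h(17,72)=(17*31+72)%997=599 h(8,18)=(8*31+18)%997=266 -> [599, 266]
  L2: h(599,266)=(599*31+266)%997=889 -> [889]
  root = 889 != target 961
Candidate A produces the target root.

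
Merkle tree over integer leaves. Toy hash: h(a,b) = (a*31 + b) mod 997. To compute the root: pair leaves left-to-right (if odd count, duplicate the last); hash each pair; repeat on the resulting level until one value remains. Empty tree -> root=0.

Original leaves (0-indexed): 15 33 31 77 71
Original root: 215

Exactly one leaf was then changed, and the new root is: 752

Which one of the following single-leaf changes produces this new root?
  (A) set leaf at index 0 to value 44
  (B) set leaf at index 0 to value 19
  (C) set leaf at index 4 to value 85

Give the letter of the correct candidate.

Answer: A

Derivation:
Original leaves: [15, 33, 31, 77, 71]
Target new root: 752
Try each candidate change and compute the resulting root:
Candidate A: set leaf[0] = 44 -> leaves = [44, 33, 31, 77, 71]
  L0: [44, 33, 31, 77, 71]
  L1: h(44,33)=(44*31+33)%997=400 h(31,77)=(31*31+77)%997=41 h(71,71)=(71*31+71)%997=278 -> [400, 41, 278]
  L2: h(400,41)=(400*31+41)%997=477 h(278,278)=(278*31+278)%997=920 -> [477, 920]
  L3: h(477,920)=(477*31+920)%997=752 -> [752]
  root = 752 == target 752  ** MATCH **
Candidate B: set leaf[0] = 19 -> leaves = [19, 33, 31, 77, 71]
  L0: [19, 33, 31, 77, 71]
  L1: h(19,33)=(19*31+33)%997=622 h(31,77)=(31*31+77)%997=41 h(71,71)=(71*31+71)%997=278 -> [622, 41, 278]
  L2: h(622,41)=(622*31+41)%997=380 h(278,278)=(278*31+278)%997=920 -> [380, 920]
  L3: h(380,920)=(380*31+920)%997=736 -> [736]
  root = 736 != target 752
Candidate C: set leaf[4] = 85 -> leaves = [15, 33, 31, 77, 85]
  L0: [15, 33, 31, 77, 85]
  L1: h(15,33)=(15*31+33)%997=498 h(31,77)=(31*31+77)%997=41 h(85,85)=(85*31+85)%997=726 -> [498, 41, 726]
  L2: h(498,41)=(498*31+41)%997=524 h(726,726)=(726*31+726)%997=301 -> [524, 301]
  L3: h(524,301)=(524*31+301)%997=593 -> [593]
  root = 593 != target 752
Candidate A produces the target root.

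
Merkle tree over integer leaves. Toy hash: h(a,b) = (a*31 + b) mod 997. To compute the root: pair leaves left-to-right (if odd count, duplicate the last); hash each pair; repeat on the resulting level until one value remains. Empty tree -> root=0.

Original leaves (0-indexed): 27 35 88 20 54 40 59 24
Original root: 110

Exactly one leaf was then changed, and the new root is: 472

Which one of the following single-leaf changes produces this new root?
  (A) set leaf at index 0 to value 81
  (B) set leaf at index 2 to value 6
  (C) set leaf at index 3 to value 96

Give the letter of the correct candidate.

Original leaves: [27, 35, 88, 20, 54, 40, 59, 24]
Target new root: 472
Try each candidate change and compute the resulting root:
Candidate A: set leaf[0] = 81 -> leaves = [81, 35, 88, 20, 54, 40, 59, 24]
  L0: [81, 35, 88, 20, 54, 40, 59, 24]
  L1: h(81,35)=(81*31+35)%997=552 h(88,20)=(88*31+20)%997=754 h(54,40)=(54*31+40)%997=717 h(59,24)=(59*31+24)%997=856 -> [552, 754, 717, 856]
  L2: h(552,754)=(552*31+754)%997=917 h(717,856)=(717*31+856)%997=152 -> [917, 152]
  L3: h(917,152)=(917*31+152)%997=663 -> [663]
  root = 663 != target 472
Candidate B: set leaf[2] = 6 -> leaves = [27, 35, 6, 20, 54, 40, 59, 24]
  L0: [27, 35, 6, 20, 54, 40, 59, 24]
  L1: h(27,35)=(27*31+35)%997=872 h(6,20)=(6*31+20)%997=206 h(54,40)=(54*31+40)%997=717 h(59,24)=(59*31+24)%997=856 -> [872, 206, 717, 856]
  L2: h(872,206)=(872*31+206)%997=319 h(717,856)=(717*31+856)%997=152 -> [319, 152]
  L3: h(319,152)=(319*31+152)%997=71 -> [71]
  root = 71 != target 472
Candidate C: set leaf[3] = 96 -> leaves = [27, 35, 88, 96, 54, 40, 59, 24]
  L0: [27, 35, 88, 96, 54, 40, 59, 24]
  L1: h(27,35)=(27*31+35)%997=872 h(88,96)=(88*31+96)%997=830 h(54,40)=(54*31+40)%997=717 h(59,24)=(59*31+24)%997=856 -> [872, 830, 717, 856]
  L2: h(872,830)=(872*31+830)%997=943 h(717,856)=(717*31+856)%997=152 -> [943, 152]
  L3: h(943,152)=(943*31+152)%997=472 -> [472]
  root = 472 == target 472  ** MATCH **
Candidate C produces the target root.

Answer: C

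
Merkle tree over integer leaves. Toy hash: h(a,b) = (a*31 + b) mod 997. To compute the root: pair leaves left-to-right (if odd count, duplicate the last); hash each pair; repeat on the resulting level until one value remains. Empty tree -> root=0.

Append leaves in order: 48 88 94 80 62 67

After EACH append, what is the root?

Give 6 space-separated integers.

After append 48 (leaves=[48]):
  L0: [48]
  root=48
After append 88 (leaves=[48, 88]):
  L0: [48, 88]
  L1: h(48,88)=(48*31+88)%997=579 -> [579]
  root=579
After append 94 (leaves=[48, 88, 94]):
  L0: [48, 88, 94]
  L1: h(48,88)=(48*31+88)%997=579 h(94,94)=(94*31+94)%997=17 -> [579, 17]
  L2: h(579,17)=(579*31+17)%997=20 -> [20]
  root=20
After append 80 (leaves=[48, 88, 94, 80]):
  L0: [48, 88, 94, 80]
  L1: h(48,88)=(48*31+88)%997=579 h(94,80)=(94*31+80)%997=3 -> [579, 3]
  L2: h(579,3)=(579*31+3)%997=6 -> [6]
  root=6
After append 62 (leaves=[48, 88, 94, 80, 62]):
  L0: [48, 88, 94, 80, 62]
  L1: h(48,88)=(48*31+88)%997=579 h(94,80)=(94*31+80)%997=3 h(62,62)=(62*31+62)%997=987 -> [579, 3, 987]
  L2: h(579,3)=(579*31+3)%997=6 h(987,987)=(987*31+987)%997=677 -> [6, 677]
  L3: h(6,677)=(6*31+677)%997=863 -> [863]
  root=863
After append 67 (leaves=[48, 88, 94, 80, 62, 67]):
  L0: [48, 88, 94, 80, 62, 67]
  L1: h(48,88)=(48*31+88)%997=579 h(94,80)=(94*31+80)%997=3 h(62,67)=(62*31+67)%997=992 -> [579, 3, 992]
  L2: h(579,3)=(579*31+3)%997=6 h(992,992)=(992*31+992)%997=837 -> [6, 837]
  L3: h(6,837)=(6*31+837)%997=26 -> [26]
  root=26

Answer: 48 579 20 6 863 26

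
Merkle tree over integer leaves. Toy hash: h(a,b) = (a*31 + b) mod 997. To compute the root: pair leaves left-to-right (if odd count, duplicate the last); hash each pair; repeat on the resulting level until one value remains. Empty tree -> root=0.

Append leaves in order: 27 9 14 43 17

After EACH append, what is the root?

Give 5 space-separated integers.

After append 27 (leaves=[27]):
  L0: [27]
  root=27
After append 9 (leaves=[27, 9]):
  L0: [27, 9]
  L1: h(27,9)=(27*31+9)%997=846 -> [846]
  root=846
After append 14 (leaves=[27, 9, 14]):
  L0: [27, 9, 14]
  L1: h(27,9)=(27*31+9)%997=846 h(14,14)=(14*31+14)%997=448 -> [846, 448]
  L2: h(846,448)=(846*31+448)%997=752 -> [752]
  root=752
After append 43 (leaves=[27, 9, 14, 43]):
  L0: [27, 9, 14, 43]
  L1: h(27,9)=(27*31+9)%997=846 h(14,43)=(14*31+43)%997=477 -> [846, 477]
  L2: h(846,477)=(846*31+477)%997=781 -> [781]
  root=781
After append 17 (leaves=[27, 9, 14, 43, 17]):
  L0: [27, 9, 14, 43, 17]
  L1: h(27,9)=(27*31+9)%997=846 h(14,43)=(14*31+43)%997=477 h(17,17)=(17*31+17)%997=544 -> [846, 477, 544]
  L2: h(846,477)=(846*31+477)%997=781 h(544,544)=(544*31+544)%997=459 -> [781, 459]
  L3: h(781,459)=(781*31+459)%997=742 -> [742]
  root=742

Answer: 27 846 752 781 742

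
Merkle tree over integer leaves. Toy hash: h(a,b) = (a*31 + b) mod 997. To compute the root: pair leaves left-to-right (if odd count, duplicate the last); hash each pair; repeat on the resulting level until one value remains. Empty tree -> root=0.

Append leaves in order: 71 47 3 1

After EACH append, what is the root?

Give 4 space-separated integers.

Answer: 71 254 991 989

Derivation:
After append 71 (leaves=[71]):
  L0: [71]
  root=71
After append 47 (leaves=[71, 47]):
  L0: [71, 47]
  L1: h(71,47)=(71*31+47)%997=254 -> [254]
  root=254
After append 3 (leaves=[71, 47, 3]):
  L0: [71, 47, 3]
  L1: h(71,47)=(71*31+47)%997=254 h(3,3)=(3*31+3)%997=96 -> [254, 96]
  L2: h(254,96)=(254*31+96)%997=991 -> [991]
  root=991
After append 1 (leaves=[71, 47, 3, 1]):
  L0: [71, 47, 3, 1]
  L1: h(71,47)=(71*31+47)%997=254 h(3,1)=(3*31+1)%997=94 -> [254, 94]
  L2: h(254,94)=(254*31+94)%997=989 -> [989]
  root=989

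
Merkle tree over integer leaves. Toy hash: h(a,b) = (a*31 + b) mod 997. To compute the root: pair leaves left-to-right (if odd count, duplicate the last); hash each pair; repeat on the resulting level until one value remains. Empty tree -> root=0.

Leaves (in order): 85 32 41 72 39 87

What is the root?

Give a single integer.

L0: [85, 32, 41, 72, 39, 87]
L1: h(85,32)=(85*31+32)%997=673 h(41,72)=(41*31+72)%997=346 h(39,87)=(39*31+87)%997=299 -> [673, 346, 299]
L2: h(673,346)=(673*31+346)%997=272 h(299,299)=(299*31+299)%997=595 -> [272, 595]
L3: h(272,595)=(272*31+595)%997=54 -> [54]

Answer: 54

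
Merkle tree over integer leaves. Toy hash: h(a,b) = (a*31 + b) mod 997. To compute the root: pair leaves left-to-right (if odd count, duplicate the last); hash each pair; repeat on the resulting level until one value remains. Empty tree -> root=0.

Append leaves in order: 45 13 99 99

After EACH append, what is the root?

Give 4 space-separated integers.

Answer: 45 411 954 954

Derivation:
After append 45 (leaves=[45]):
  L0: [45]
  root=45
After append 13 (leaves=[45, 13]):
  L0: [45, 13]
  L1: h(45,13)=(45*31+13)%997=411 -> [411]
  root=411
After append 99 (leaves=[45, 13, 99]):
  L0: [45, 13, 99]
  L1: h(45,13)=(45*31+13)%997=411 h(99,99)=(99*31+99)%997=177 -> [411, 177]
  L2: h(411,177)=(411*31+177)%997=954 -> [954]
  root=954
After append 99 (leaves=[45, 13, 99, 99]):
  L0: [45, 13, 99, 99]
  L1: h(45,13)=(45*31+13)%997=411 h(99,99)=(99*31+99)%997=177 -> [411, 177]
  L2: h(411,177)=(411*31+177)%997=954 -> [954]
  root=954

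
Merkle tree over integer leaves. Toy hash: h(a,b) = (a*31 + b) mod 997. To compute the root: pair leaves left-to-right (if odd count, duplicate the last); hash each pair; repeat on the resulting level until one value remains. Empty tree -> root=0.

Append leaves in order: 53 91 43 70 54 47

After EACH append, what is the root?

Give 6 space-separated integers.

After append 53 (leaves=[53]):
  L0: [53]
  root=53
After append 91 (leaves=[53, 91]):
  L0: [53, 91]
  L1: h(53,91)=(53*31+91)%997=737 -> [737]
  root=737
After append 43 (leaves=[53, 91, 43]):
  L0: [53, 91, 43]
  L1: h(53,91)=(53*31+91)%997=737 h(43,43)=(43*31+43)%997=379 -> [737, 379]
  L2: h(737,379)=(737*31+379)%997=295 -> [295]
  root=295
After append 70 (leaves=[53, 91, 43, 70]):
  L0: [53, 91, 43, 70]
  L1: h(53,91)=(53*31+91)%997=737 h(43,70)=(43*31+70)%997=406 -> [737, 406]
  L2: h(737,406)=(737*31+406)%997=322 -> [322]
  root=322
After append 54 (leaves=[53, 91, 43, 70, 54]):
  L0: [53, 91, 43, 70, 54]
  L1: h(53,91)=(53*31+91)%997=737 h(43,70)=(43*31+70)%997=406 h(54,54)=(54*31+54)%997=731 -> [737, 406, 731]
  L2: h(737,406)=(737*31+406)%997=322 h(731,731)=(731*31+731)%997=461 -> [322, 461]
  L3: h(322,461)=(322*31+461)%997=473 -> [473]
  root=473
After append 47 (leaves=[53, 91, 43, 70, 54, 47]):
  L0: [53, 91, 43, 70, 54, 47]
  L1: h(53,91)=(53*31+91)%997=737 h(43,70)=(43*31+70)%997=406 h(54,47)=(54*31+47)%997=724 -> [737, 406, 724]
  L2: h(737,406)=(737*31+406)%997=322 h(724,724)=(724*31+724)%997=237 -> [322, 237]
  L3: h(322,237)=(322*31+237)%997=249 -> [249]
  root=249

Answer: 53 737 295 322 473 249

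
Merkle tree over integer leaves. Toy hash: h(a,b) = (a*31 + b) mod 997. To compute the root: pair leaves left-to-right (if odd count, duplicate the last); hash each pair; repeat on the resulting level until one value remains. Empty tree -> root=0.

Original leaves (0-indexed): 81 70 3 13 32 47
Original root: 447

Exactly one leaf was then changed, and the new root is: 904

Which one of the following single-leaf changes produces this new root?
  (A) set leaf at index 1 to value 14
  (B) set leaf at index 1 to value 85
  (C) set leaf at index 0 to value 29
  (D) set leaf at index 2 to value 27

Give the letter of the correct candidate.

Answer: B

Derivation:
Original leaves: [81, 70, 3, 13, 32, 47]
Target new root: 904
Try each candidate change and compute the resulting root:
Candidate A: set leaf[1] = 14 -> leaves = [81, 14, 3, 13, 32, 47]
  L0: [81, 14, 3, 13, 32, 47]
  L1: h(81,14)=(81*31+14)%997=531 h(3,13)=(3*31+13)%997=106 h(32,47)=(32*31+47)%997=42 -> [531, 106, 42]
  L2: h(531,106)=(531*31+106)%997=615 h(42,42)=(42*31+42)%997=347 -> [615, 347]
  L3: h(615,347)=(615*31+347)%997=469 -> [469]
  root = 469 != target 904
Candidate B: set leaf[1] = 85 -> leaves = [81, 85, 3, 13, 32, 47]
  L0: [81, 85, 3, 13, 32, 47]
  L1: h(81,85)=(81*31+85)%997=602 h(3,13)=(3*31+13)%997=106 h(32,47)=(32*31+47)%997=42 -> [602, 106, 42]
  L2: h(602,106)=(602*31+106)%997=822 h(42,42)=(42*31+42)%997=347 -> [822, 347]
  L3: h(822,347)=(822*31+347)%997=904 -> [904]
  root = 904 == target 904  ** MATCH **
Candidate C: set leaf[0] = 29 -> leaves = [29, 70, 3, 13, 32, 47]
  L0: [29, 70, 3, 13, 32, 47]
  L1: h(29,70)=(29*31+70)%997=969 h(3,13)=(3*31+13)%997=106 h(32,47)=(32*31+47)%997=42 -> [969, 106, 42]
  L2: h(969,106)=(969*31+106)%997=235 h(42,42)=(42*31+42)%997=347 -> [235, 347]
  L3: h(235,347)=(235*31+347)%997=653 -> [653]
  root = 653 != target 904
Candidate D: set leaf[2] = 27 -> leaves = [81, 70, 27, 13, 32, 47]
  L0: [81, 70, 27, 13, 32, 47]
  L1: h(81,70)=(81*31+70)%997=587 h(27,13)=(27*31+13)%997=850 h(32,47)=(32*31+47)%997=42 -> [587, 850, 42]
  L2: h(587,850)=(587*31+850)%997=104 h(42,42)=(42*31+42)%997=347 -> [104, 347]
  L3: h(104,347)=(104*31+347)%997=580 -> [580]
  root = 580 != target 904
Candidate B produces the target root.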